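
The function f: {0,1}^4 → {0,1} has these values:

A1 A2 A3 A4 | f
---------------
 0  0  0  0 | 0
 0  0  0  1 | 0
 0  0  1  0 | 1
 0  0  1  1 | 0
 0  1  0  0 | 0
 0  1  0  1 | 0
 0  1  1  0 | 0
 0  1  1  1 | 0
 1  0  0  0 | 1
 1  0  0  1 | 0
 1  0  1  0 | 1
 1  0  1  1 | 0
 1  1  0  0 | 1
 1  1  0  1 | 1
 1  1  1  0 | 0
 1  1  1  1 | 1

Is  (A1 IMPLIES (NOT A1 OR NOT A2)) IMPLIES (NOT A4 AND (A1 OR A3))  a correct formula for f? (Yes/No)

No

Evaluate (A1 IMPLIES (NOT A1 OR NOT A2)) IMPLIES (NOT A4 AND (A1 OR A3)) on each row and compare to f:
  A1=0, A2=0, A3=0, A4=0: formula gives 0, f = 0 ✓
  A1=0, A2=0, A3=0, A4=1: formula gives 0, f = 0 ✓
  A1=0, A2=0, A3=1, A4=0: formula gives 1, f = 1 ✓
  A1=0, A2=0, A3=1, A4=1: formula gives 0, f = 0 ✓
  …
  A1=0, A2=1, A3=1, A4=0: formula gives 1, but f = 0 ✗
Since they disagree at (0,1,1,0), the expression is not a correct formula for f.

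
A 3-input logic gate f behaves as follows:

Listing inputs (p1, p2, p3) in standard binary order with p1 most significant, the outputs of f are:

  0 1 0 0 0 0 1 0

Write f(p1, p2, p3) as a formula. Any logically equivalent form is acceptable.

f(p1, p2, p3) = ((not p1 and not p2) and p3) or ((p1 and p2) and not p3)

The 1-rows are (0,0,1), (1,1,0). Each contributes one minterm — ¬p1·¬p2·p3; p1·p2·¬p3 — and their disjunction is a sum-of-products form of f.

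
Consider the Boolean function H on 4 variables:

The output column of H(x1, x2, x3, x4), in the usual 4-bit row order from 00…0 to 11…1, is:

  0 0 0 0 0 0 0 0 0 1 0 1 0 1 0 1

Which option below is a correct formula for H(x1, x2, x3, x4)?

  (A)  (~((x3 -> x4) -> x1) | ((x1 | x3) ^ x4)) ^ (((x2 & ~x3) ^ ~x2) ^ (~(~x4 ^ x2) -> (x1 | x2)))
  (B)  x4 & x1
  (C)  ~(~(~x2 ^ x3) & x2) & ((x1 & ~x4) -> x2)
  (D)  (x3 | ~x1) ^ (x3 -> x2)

B

(A) disagrees with H on (0,0,0,0) (formula → 1, table → 0); rule it out.
(C) disagrees with H on (0,0,0,0) (formula → 1, table → 0); rule it out.
(D) disagrees with H on (0,0,1,0) (formula → 1, table → 0); rule it out.
Only (B) survives; checking it on all 16 rows confirms it matches H.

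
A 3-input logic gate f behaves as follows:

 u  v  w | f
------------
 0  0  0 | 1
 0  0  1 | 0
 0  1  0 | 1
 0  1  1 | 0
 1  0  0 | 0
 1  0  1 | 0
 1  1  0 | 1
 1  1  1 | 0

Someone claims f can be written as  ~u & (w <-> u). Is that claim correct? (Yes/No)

Check the formula against f row by row:
  u=0, v=0, w=0: formula gives 1, f = 1 ✓
  u=0, v=0, w=1: formula gives 0, f = 0 ✓
  u=0, v=1, w=0: formula gives 1, f = 1 ✓
  u=0, v=1, w=1: formula gives 0, f = 0 ✓
  u=1, v=0, w=0: formula gives 0, f = 0 ✓
  …
  u=1, v=1, w=0: formula gives 0, but f = 1 ✗
Since they disagree at (1,1,0), the expression is not a correct formula for f.

No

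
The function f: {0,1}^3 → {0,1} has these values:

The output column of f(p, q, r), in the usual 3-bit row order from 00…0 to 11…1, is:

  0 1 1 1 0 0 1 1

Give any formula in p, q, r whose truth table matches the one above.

f(p, q, r) = ((((p' · q') · r') + ((p · q') · r')) + ((p · q') · r))'

The 0-rows are (0,0,0), (1,0,0), (1,0,1). Take each as a conjunction (¬p·¬q·¬r, p·¬q·¬r, p·¬q·r), form their disjunction, and complement — that gives a formula that is 1 everywhere f is.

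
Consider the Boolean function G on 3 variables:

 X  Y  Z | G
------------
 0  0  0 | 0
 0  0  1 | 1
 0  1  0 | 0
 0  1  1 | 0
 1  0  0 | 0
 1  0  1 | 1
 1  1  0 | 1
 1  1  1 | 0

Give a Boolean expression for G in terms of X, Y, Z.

G(X, Y, Z) = (((NOT X AND NOT Y) AND Z) OR ((X AND NOT Y) AND Z)) OR ((X AND Y) AND NOT Z)

G=1 on 3 inputs: (0,0,1), (1,0,1), (1,1,0). Reading each as a conjunction of literals (¬X·¬Y·Z, X·¬Y·Z, X·Y·¬Z) and taking the OR gives the canonical DNF.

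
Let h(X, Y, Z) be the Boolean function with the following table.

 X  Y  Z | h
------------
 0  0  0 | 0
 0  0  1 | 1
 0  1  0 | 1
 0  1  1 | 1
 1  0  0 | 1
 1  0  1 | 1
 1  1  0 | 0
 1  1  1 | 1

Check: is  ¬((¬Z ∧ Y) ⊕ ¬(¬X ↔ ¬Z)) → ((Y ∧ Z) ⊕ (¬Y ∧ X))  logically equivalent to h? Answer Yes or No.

Yes

Check the formula against h row by row:
  X=0, Y=0, Z=0: formula gives 0, h = 0 ✓
  X=0, Y=0, Z=1: formula gives 1, h = 1 ✓
  X=0, Y=1, Z=0: formula gives 1, h = 1 ✓
  X=0, Y=1, Z=1: formula gives 1, h = 1 ✓
  X=1, Y=0, Z=0: formula gives 1, h = 1 ✓
  …and likewise for the remaining 3 rows.
All 8 rows match — the expression computes h exactly.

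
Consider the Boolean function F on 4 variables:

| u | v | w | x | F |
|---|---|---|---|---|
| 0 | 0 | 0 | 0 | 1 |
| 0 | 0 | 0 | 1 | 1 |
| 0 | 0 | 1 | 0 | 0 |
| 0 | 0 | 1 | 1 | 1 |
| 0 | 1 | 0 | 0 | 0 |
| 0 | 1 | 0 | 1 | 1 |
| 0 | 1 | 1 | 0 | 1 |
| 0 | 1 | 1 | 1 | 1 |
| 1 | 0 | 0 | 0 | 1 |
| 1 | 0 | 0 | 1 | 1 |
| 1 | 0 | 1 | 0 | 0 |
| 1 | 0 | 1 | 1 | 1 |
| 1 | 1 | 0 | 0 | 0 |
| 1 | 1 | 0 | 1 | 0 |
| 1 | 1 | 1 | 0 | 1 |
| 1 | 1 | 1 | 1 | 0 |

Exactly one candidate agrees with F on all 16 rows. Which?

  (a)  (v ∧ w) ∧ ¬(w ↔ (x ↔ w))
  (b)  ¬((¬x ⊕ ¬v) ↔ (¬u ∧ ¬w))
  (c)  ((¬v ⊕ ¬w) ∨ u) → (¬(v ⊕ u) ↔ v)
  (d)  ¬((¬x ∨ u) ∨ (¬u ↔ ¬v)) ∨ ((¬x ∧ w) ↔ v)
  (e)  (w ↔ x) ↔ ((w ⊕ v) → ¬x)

d

(a): at (0,0,0,0) it gives 0, but F = 1 — eliminated.
(b): at (0,0,0,1) it gives 0, but F = 1 — eliminated.
(c): at (0,0,1,1) it gives 0, but F = 1 — eliminated.
(e): at (0,0,0,1) it gives 0, but F = 1 — eliminated.
(d) is the remaining candidate, and it agrees with F on all 16 inputs.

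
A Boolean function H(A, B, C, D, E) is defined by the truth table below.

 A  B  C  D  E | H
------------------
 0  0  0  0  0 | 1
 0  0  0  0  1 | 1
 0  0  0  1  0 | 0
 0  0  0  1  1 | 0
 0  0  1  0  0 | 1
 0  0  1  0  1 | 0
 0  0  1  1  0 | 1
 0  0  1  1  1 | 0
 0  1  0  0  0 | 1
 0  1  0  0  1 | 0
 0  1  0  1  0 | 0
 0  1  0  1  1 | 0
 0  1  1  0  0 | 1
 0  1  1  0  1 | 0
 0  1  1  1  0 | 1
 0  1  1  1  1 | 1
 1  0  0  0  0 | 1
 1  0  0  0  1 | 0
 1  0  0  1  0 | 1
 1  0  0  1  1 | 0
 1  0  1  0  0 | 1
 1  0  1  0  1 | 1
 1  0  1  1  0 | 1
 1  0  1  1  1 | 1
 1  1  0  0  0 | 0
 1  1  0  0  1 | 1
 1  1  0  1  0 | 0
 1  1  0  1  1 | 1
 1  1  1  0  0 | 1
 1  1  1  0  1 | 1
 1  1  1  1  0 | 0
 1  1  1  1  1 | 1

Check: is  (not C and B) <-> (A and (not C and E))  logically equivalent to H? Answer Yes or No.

No

Check the formula against H row by row:
  A=0, B=0, C=0, D=0, E=0: formula gives 1, H = 1 ✓
  A=0, B=0, C=0, D=0, E=1: formula gives 1, H = 1 ✓
  A=0, B=0, C=0, D=1, E=0: formula gives 1, but H = 0 ✗
Since they disagree at (0,0,0,1,0), the expression is not a correct formula for H.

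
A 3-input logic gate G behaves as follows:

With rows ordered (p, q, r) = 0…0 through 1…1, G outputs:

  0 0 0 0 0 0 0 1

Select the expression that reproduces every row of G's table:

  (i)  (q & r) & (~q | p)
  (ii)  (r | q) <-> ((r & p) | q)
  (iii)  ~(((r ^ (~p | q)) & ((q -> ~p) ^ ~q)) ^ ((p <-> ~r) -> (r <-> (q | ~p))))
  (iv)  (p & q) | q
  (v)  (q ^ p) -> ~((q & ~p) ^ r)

(ii): at (0,0,0) it gives 1, but G = 0 — eliminated.
(iii): at (0,1,0) it gives 1, but G = 0 — eliminated.
(iv): at (0,1,0) it gives 1, but G = 0 — eliminated.
(v): at (0,0,0) it gives 1, but G = 0 — eliminated.
That leaves (i). Evaluating it on every row reproduces the table of G exactly.

i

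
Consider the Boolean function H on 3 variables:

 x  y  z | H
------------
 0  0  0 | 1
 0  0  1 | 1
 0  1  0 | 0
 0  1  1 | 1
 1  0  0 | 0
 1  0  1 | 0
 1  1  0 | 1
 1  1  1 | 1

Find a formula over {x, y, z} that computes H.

H(x, y, z) = ¬((((¬x ∧ y) ∧ ¬z) ∨ ((x ∧ ¬y) ∧ ¬z)) ∨ ((x ∧ ¬y) ∧ z))

The 0-rows are (0,1,0), (1,0,0), (1,0,1). Take each as a conjunction (¬x·y·¬z, x·¬y·¬z, x·¬y·z), form their disjunction, and complement — that gives a formula that is 1 everywhere H is.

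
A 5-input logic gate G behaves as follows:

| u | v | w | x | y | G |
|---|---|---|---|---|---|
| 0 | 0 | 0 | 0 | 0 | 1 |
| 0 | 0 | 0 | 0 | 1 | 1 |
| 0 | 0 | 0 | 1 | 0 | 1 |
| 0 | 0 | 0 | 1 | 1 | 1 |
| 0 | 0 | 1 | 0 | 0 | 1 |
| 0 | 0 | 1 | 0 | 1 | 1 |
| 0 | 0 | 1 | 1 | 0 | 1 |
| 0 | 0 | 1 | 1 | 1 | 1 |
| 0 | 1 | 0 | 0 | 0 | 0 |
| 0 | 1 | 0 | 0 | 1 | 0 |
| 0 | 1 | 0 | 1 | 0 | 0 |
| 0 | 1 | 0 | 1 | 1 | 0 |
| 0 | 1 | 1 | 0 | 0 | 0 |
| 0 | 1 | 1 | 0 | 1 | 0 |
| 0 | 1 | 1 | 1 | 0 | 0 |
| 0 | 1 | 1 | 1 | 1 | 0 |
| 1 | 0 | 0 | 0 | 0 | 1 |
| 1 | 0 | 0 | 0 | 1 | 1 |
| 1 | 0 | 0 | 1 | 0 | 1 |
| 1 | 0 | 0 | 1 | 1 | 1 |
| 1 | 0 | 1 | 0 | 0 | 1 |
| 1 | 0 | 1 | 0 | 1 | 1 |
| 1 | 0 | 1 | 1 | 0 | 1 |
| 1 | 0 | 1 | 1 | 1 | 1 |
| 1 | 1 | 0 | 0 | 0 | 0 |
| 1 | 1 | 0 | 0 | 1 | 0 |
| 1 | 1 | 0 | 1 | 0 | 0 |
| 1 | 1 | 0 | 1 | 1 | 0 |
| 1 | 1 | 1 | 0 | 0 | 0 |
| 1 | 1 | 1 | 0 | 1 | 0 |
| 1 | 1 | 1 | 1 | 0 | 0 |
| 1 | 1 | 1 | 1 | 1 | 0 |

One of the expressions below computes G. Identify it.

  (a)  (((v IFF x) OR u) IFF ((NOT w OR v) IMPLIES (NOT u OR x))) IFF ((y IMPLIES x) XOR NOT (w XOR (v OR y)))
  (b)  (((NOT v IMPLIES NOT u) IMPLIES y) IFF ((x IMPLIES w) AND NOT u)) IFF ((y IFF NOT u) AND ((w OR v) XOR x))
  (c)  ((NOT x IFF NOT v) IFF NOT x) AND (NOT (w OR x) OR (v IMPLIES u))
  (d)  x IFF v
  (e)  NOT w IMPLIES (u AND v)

(a) disagrees with G on (0,0,0,0,0) (formula → 0, table → 1); rule it out.
(b) disagrees with G on (0,0,0,0,1) (formula → 0, table → 1); rule it out.
(d) disagrees with G on (0,0,0,1,0) (formula → 0, table → 1); rule it out.
(e) disagrees with G on (0,0,0,0,0) (formula → 0, table → 1); rule it out.
(c) is the remaining candidate, and it agrees with G on all 32 inputs.

c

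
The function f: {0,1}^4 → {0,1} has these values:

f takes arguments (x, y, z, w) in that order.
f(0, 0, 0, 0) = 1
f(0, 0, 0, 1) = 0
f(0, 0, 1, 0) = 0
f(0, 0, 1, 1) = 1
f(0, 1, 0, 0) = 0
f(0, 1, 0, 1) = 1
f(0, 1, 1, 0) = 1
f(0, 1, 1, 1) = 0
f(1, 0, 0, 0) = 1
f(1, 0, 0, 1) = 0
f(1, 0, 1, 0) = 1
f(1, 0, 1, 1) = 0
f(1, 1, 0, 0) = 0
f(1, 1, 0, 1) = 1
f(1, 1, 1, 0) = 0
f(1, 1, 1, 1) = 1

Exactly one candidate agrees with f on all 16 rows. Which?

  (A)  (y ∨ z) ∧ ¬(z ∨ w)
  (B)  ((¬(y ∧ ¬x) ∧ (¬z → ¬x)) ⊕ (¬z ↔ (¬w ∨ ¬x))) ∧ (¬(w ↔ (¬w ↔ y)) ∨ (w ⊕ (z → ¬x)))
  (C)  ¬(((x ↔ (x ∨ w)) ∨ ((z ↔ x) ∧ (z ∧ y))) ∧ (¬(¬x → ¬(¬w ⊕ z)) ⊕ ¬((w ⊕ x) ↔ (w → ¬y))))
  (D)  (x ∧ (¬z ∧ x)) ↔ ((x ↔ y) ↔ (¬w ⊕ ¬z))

(A): at (0,0,0,0) it gives 0, but f = 1 — eliminated.
(B): at (0,0,0,0) it gives 0, but f = 1 — eliminated.
(C): at (0,0,0,1) it gives 1, but f = 0 — eliminated.
That leaves (D). Evaluating it on every row reproduces the table of f exactly.

D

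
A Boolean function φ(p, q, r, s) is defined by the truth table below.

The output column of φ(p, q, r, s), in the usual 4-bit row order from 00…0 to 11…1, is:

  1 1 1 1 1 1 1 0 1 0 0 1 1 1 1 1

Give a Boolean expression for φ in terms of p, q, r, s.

The 0-rows are (0,1,1,1), (1,0,0,1), (1,0,1,0). Take each as a conjunction (¬p·q·r·s, p·¬q·¬r·s, p·¬q·r·¬s), form their disjunction, and complement — that gives a formula that is 1 everywhere φ is.

φ(p, q, r, s) = NOT (((((NOT p AND q) AND r) AND s) OR (((p AND NOT q) AND NOT r) AND s)) OR (((p AND NOT q) AND r) AND NOT s))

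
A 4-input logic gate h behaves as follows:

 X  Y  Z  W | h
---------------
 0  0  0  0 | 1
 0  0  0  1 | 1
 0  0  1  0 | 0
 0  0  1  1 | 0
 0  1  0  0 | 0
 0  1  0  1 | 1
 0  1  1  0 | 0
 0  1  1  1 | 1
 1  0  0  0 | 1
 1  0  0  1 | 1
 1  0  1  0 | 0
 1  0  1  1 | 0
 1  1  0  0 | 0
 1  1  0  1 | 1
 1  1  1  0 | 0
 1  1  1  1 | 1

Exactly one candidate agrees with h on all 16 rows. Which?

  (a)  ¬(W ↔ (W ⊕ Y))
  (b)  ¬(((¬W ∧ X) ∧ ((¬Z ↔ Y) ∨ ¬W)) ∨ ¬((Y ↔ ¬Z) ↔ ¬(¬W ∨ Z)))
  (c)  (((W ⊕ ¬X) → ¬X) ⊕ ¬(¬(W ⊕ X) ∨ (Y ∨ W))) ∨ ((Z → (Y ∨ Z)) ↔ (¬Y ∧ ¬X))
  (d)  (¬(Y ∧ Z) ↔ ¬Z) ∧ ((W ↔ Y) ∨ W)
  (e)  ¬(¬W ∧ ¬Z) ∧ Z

d

(a) fails at (0,0,0,0): the formula yields 0, h is 1.
(b) fails at (0,0,0,1): the formula yields 0, h is 1.
(c) fails at (0,0,1,0): the formula yields 1, h is 0.
(e) fails at (0,0,0,0): the formula yields 0, h is 1.
Only (d) survives; checking it on all 16 rows confirms it matches h.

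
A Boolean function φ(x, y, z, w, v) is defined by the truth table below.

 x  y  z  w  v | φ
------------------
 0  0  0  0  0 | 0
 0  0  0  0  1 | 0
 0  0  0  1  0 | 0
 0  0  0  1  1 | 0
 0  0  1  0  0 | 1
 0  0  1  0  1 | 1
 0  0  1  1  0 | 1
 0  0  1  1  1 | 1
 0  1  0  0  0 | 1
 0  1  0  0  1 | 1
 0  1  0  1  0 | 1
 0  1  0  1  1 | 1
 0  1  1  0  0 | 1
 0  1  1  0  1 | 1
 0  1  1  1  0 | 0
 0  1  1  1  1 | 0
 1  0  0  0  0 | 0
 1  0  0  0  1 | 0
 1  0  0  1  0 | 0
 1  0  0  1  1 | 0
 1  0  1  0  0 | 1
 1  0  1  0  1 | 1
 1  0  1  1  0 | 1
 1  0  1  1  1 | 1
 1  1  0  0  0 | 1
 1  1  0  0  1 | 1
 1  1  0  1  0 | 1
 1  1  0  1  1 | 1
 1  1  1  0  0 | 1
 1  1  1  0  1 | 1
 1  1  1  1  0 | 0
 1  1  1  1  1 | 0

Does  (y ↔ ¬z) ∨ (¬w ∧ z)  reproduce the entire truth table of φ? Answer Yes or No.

Test each input against both φ and the formula:
  x=0, y=0, z=0, w=0, v=0: formula gives 0, φ = 0 ✓
  x=0, y=0, z=0, w=0, v=1: formula gives 0, φ = 0 ✓
  x=0, y=0, z=0, w=1, v=0: formula gives 0, φ = 0 ✓
  x=0, y=0, z=0, w=1, v=1: formula gives 0, φ = 0 ✓
  …and likewise for the remaining 28 rows.
No disagreement on any input; they are logically equivalent.

Yes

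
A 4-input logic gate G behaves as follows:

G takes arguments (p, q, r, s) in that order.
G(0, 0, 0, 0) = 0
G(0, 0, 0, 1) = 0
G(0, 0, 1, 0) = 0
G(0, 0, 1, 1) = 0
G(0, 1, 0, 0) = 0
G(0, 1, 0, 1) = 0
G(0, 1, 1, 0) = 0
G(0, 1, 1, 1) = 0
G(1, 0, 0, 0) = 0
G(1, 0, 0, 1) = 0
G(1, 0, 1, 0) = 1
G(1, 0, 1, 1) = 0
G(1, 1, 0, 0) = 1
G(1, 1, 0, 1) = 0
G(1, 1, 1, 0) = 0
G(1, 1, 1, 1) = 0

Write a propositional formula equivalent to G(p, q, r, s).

G(p, q, r, s) = (((p AND NOT q) AND r) AND NOT s) OR (((p AND q) AND NOT r) AND NOT s)

Collect the rows where G=1 — (1,0,1,0), (1,1,0,0) — and write one minterm per row: p·¬q·r·¬s, p·q·¬r·¬s. Their union (logical OR) reproduces the table exactly.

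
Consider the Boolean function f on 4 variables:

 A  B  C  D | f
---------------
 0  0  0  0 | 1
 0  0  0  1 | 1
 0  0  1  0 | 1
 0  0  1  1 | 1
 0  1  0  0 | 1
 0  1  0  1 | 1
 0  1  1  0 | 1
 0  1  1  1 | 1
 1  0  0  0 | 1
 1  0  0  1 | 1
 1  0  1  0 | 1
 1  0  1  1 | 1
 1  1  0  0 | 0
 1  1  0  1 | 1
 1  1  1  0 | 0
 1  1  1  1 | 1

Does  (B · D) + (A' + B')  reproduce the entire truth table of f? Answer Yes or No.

Yes

Evaluate (B · D) + (A' + B') on each row and compare to f:
  A=0, B=0, C=0, D=0: formula gives 1, f = 1 ✓
  A=0, B=0, C=0, D=1: formula gives 1, f = 1 ✓
  A=0, B=0, C=1, D=0: formula gives 1, f = 1 ✓
  A=0, B=0, C=1, D=1: formula gives 1, f = 1 ✓
  … (the remaining 12 rows also agree.)
No disagreement on any input; they are logically equivalent.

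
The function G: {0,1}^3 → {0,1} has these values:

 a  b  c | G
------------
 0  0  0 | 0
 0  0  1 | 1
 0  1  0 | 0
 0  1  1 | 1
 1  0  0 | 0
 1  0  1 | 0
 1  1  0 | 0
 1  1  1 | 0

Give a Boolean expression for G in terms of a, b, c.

Collect the rows where G=1 — (0,0,1), (0,1,1) — and write one minterm per row: ¬a·¬b·c, ¬a·b·c. Their union (logical OR) reproduces the table exactly.

G(a, b, c) = ((~a & ~b) & c) | ((~a & b) & c)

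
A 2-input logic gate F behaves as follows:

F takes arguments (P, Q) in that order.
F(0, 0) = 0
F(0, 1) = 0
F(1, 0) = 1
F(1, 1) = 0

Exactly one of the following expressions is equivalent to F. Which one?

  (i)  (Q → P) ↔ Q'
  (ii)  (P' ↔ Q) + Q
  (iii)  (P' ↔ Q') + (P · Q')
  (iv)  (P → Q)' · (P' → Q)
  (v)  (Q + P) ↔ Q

iv

(i): at (0,0) it gives 1, but F = 0 — eliminated.
(ii): at (0,1) it gives 1, but F = 0 — eliminated.
(iii): at (0,0) it gives 1, but F = 0 — eliminated.
(v): at (0,0) it gives 1, but F = 0 — eliminated.
(iv) is the remaining candidate, and it agrees with F on all 4 inputs.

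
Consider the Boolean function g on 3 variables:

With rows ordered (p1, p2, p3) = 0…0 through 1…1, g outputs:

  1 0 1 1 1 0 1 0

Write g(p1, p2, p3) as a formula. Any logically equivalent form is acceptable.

There are just 3 zero rows: (0,0,1), (1,0,1), (1,1,1). Their minterms are ¬p1·¬p2·p3, p1·¬p2·p3, p1·p2·p3; the OR of those covers precisely the 0-outputs, and negating it yields g.

g(p1, p2, p3) = ~((((~p1 & ~p2) & p3) | ((p1 & ~p2) & p3)) | ((p1 & p2) & p3))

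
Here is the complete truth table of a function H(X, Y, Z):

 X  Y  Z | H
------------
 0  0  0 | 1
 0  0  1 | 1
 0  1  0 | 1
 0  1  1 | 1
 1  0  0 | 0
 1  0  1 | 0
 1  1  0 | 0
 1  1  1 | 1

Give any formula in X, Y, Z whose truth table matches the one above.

H(X, Y, Z) = not ((((X and not Y) and not Z) or ((X and not Y) and Z)) or ((X and Y) and not Z))

H is 0 on only 3 rows — (1,0,0), (1,0,1), (1,1,0). Writing each as a minterm (X·¬Y·¬Z, X·¬Y·Z, X·Y·¬Z) and OR-ing them characterizes exactly where H=0, so H is the negation of that disjunction.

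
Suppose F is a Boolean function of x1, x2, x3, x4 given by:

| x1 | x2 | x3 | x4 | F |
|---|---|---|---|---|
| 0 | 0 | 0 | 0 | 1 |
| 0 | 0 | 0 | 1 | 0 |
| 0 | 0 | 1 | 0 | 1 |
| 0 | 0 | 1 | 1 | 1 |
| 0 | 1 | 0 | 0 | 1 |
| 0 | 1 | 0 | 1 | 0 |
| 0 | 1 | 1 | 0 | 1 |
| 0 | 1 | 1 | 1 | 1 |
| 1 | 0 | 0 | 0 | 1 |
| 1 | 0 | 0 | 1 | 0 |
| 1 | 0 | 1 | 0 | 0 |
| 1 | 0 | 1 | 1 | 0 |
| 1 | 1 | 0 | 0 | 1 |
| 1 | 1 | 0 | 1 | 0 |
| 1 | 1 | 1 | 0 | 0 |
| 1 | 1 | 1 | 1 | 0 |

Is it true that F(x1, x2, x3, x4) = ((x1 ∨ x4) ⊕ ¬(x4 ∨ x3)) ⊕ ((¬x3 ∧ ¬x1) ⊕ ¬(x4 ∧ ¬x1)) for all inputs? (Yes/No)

Yes

Test each input against both F and the formula:
  x1=0, x2=0, x3=0, x4=0: formula gives 1, F = 1 ✓
  x1=0, x2=0, x3=0, x4=1: formula gives 0, F = 0 ✓
  x1=0, x2=0, x3=1, x4=0: formula gives 1, F = 1 ✓
  x1=0, x2=0, x3=1, x4=1: formula gives 1, F = 1 ✓
  …and likewise for the remaining 12 rows.
No disagreement on any input; they are logically equivalent.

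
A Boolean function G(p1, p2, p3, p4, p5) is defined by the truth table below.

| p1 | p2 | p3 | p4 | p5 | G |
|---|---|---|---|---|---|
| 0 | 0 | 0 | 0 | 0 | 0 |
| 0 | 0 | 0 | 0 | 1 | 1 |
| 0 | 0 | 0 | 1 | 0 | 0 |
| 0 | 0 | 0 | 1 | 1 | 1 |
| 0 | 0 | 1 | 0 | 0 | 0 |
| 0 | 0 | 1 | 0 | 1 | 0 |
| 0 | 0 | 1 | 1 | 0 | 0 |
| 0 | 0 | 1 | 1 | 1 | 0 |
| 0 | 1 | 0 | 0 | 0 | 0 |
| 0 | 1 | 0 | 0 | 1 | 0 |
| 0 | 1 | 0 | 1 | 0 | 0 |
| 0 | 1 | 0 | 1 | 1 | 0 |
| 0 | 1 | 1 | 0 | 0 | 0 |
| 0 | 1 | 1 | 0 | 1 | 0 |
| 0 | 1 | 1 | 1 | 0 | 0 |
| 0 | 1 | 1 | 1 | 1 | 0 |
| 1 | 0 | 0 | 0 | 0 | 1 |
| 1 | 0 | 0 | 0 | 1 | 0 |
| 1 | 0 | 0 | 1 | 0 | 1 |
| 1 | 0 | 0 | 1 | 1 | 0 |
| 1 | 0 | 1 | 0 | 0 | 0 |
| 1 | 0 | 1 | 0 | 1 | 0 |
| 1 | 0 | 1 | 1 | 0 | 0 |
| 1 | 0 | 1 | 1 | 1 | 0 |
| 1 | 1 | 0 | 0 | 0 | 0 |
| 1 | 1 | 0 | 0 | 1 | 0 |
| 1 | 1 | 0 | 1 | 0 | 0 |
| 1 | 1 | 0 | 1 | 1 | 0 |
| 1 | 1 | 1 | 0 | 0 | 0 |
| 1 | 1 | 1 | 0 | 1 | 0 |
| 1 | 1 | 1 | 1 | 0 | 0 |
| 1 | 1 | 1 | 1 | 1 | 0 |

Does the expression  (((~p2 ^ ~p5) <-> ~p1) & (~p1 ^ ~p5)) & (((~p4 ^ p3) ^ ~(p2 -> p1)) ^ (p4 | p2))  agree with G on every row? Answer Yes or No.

Yes

Test each input against both G and the formula:
  p1=0, p2=0, p3=0, p4=0, p5=0: formula gives 0, G = 0 ✓
  p1=0, p2=0, p3=0, p4=0, p5=1: formula gives 1, G = 1 ✓
  p1=0, p2=0, p3=0, p4=1, p5=0: formula gives 0, G = 0 ✓
  p1=0, p2=0, p3=0, p4=1, p5=1: formula gives 1, G = 1 ✓
  …and likewise for the remaining 28 rows.
Every row agrees, so the formula is equivalent.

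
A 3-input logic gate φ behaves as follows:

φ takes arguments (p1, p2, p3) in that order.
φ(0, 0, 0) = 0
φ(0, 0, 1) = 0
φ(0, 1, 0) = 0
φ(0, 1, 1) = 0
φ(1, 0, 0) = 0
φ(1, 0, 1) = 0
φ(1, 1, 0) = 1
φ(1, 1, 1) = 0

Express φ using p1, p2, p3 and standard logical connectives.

φ(p1, p2, p3) = (p1 · p2) · p3'

Only row (1,1,0) gives 1. That row's minterm p1·p2·¬p3 is φ directly.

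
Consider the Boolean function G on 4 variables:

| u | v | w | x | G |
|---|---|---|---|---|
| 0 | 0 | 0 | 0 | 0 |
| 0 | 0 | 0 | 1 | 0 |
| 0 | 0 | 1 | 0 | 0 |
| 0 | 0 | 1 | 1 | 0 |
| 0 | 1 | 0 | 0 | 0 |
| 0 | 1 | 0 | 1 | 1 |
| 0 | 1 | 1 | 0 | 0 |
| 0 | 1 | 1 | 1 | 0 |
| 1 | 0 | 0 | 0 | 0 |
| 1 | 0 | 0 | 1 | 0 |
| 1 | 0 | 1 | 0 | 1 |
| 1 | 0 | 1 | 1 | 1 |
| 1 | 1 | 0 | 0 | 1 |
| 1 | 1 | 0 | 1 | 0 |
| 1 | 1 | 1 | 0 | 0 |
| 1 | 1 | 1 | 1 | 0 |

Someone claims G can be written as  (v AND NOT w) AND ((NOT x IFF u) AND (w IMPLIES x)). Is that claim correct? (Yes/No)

No

Check the formula against G row by row:
  u=0, v=0, w=0, x=0: formula gives 0, G = 0 ✓
  u=0, v=0, w=0, x=1: formula gives 0, G = 0 ✓
  u=0, v=0, w=1, x=0: formula gives 0, G = 0 ✓
  u=0, v=0, w=1, x=1: formula gives 0, G = 0 ✓
  …
  u=1, v=0, w=1, x=0: formula gives 0, but G = 1 ✗
Row (1,0,1,0) is a counterexample, so the formula is not equivalent to G.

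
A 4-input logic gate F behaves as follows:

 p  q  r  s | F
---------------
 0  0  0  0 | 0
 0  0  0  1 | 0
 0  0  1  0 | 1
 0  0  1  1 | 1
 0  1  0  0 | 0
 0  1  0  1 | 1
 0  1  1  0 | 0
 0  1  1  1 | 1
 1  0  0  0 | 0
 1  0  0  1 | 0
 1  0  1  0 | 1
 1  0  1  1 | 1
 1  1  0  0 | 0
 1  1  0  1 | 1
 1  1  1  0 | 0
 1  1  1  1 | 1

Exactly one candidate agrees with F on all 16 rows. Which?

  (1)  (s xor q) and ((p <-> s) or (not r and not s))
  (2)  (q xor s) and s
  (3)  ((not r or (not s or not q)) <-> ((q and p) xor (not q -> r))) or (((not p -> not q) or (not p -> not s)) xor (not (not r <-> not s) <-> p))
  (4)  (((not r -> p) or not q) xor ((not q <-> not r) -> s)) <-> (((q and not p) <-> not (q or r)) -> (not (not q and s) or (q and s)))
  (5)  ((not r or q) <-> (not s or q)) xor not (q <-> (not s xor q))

5

(1) fails at (0,0,1,0): the formula yields 0, F is 1.
(2) fails at (0,0,0,1): the formula yields 1, F is 0.
(3) fails at (0,0,0,1): the formula yields 1, F is 0.
(4) fails at (0,0,0,0): the formula yields 1, F is 0.
(5) is the remaining candidate, and it agrees with F on all 16 inputs.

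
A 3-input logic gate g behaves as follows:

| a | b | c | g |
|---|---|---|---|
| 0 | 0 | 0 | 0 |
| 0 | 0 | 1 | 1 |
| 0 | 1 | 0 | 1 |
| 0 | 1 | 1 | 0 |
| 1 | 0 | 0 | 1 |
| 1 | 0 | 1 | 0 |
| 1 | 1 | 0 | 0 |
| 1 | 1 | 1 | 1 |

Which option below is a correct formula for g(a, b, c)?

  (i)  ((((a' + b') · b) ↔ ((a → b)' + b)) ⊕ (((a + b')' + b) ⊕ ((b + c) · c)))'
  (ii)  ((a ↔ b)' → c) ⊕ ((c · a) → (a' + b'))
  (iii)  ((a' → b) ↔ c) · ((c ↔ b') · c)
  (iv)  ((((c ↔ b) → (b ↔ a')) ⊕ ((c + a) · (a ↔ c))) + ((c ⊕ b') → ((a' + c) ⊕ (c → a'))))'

i

(ii) disagrees with g on (0,0,1) (formula → 0, table → 1); rule it out.
(iii) disagrees with g on (0,0,1) (formula → 0, table → 1); rule it out.
(iv) disagrees with g on (0,0,0) (formula → 1, table → 0); rule it out.
That leaves (i). Evaluating it on every row reproduces the table of g exactly.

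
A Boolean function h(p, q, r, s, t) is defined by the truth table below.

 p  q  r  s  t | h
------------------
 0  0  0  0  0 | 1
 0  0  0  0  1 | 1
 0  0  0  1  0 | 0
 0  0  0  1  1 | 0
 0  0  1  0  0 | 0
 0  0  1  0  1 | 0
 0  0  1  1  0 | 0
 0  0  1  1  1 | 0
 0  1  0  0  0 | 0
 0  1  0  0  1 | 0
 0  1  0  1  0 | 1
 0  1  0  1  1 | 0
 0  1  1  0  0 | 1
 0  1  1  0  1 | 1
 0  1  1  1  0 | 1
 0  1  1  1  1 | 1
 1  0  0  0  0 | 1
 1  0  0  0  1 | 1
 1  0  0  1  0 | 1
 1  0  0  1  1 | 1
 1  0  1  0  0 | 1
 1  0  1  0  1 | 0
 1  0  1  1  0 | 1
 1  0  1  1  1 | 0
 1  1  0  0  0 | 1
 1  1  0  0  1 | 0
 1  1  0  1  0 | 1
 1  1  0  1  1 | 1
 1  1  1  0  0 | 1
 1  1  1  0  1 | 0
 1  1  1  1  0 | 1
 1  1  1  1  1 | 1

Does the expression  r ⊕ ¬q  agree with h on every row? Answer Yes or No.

No

Test each input against both h and the formula:
  p=0, q=0, r=0, s=0, t=0: formula gives 1, h = 1 ✓
  p=0, q=0, r=0, s=0, t=1: formula gives 1, h = 1 ✓
  p=0, q=0, r=0, s=1, t=0: formula gives 1, but h = 0 ✗
Since they disagree at (0,0,0,1,0), the expression is not a correct formula for h.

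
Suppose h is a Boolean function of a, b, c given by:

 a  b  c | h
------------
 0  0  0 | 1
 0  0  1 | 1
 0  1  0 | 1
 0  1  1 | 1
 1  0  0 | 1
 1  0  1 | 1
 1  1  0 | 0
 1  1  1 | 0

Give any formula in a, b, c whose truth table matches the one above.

h(a, b, c) = ~(((a & b) & ~c) | ((a & b) & c))

h is 0 on only 2 rows — (1,1,0), (1,1,1). Writing each as a minterm (a·b·¬c, a·b·c) and OR-ing them characterizes exactly where h=0, so h is the negation of that disjunction.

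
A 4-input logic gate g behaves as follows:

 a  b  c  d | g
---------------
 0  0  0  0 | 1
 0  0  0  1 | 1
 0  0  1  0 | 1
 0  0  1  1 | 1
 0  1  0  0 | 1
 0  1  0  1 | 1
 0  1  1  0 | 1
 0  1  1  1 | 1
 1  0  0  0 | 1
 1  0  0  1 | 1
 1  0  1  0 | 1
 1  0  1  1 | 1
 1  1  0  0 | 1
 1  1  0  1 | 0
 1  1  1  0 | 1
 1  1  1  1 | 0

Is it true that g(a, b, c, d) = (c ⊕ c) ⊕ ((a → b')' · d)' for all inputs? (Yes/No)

Test each input against both g and the formula:
  a=0, b=0, c=0, d=0: formula gives 1, g = 1 ✓
  a=0, b=0, c=0, d=1: formula gives 1, g = 1 ✓
  a=0, b=0, c=1, d=0: formula gives 1, g = 1 ✓
  a=0, b=0, c=1, d=1: formula gives 1, g = 1 ✓
  …and likewise for the remaining 12 rows.
Every row agrees, so the formula is equivalent.

Yes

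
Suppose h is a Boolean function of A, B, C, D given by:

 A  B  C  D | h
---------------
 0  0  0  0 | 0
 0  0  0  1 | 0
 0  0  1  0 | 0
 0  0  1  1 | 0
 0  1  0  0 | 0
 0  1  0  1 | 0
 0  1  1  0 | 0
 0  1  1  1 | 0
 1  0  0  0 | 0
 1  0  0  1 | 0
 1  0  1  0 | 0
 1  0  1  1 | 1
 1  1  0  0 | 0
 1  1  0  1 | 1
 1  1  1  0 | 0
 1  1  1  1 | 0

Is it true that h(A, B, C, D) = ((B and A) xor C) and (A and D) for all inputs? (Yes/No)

Yes

Test each input against both h and the formula:
  A=0, B=0, C=0, D=0: formula gives 0, h = 0 ✓
  A=0, B=0, C=0, D=1: formula gives 0, h = 0 ✓
  A=0, B=0, C=1, D=0: formula gives 0, h = 0 ✓
  A=0, B=0, C=1, D=1: formula gives 0, h = 0 ✓
  … (the remaining 12 rows also agree.)
Every row agrees, so the formula is equivalent.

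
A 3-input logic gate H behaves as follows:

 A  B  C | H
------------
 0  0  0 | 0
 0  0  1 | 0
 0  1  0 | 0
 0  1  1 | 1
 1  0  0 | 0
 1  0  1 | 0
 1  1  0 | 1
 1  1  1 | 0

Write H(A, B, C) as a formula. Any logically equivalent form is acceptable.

H=1 on 2 inputs: (0,1,1), (1,1,0). Reading each as a conjunction of literals (¬A·B·C, A·B·¬C) and taking the OR gives the canonical DNF.

H(A, B, C) = ((A' · B) · C) + ((A · B) · C')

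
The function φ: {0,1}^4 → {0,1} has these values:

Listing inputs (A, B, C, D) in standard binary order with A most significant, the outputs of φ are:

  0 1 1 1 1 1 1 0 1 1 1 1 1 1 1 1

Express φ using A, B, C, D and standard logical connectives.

The 0-rows are (0,0,0,0), (0,1,1,1). Take each as a conjunction (¬A·¬B·¬C·¬D, ¬A·B·C·D), form their disjunction, and complement — that gives a formula that is 1 everywhere φ is.

φ(A, B, C, D) = not ((((not A and not B) and not C) and not D) or (((not A and B) and C) and D))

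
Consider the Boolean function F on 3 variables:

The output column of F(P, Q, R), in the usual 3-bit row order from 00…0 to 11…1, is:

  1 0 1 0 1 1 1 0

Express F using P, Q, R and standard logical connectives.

F(P, Q, R) = ¬((((¬P ∧ ¬Q) ∧ R) ∨ ((¬P ∧ Q) ∧ R)) ∨ ((P ∧ Q) ∧ R))

F is 0 on only 3 rows — (0,0,1), (0,1,1), (1,1,1). Writing each as a minterm (¬P·¬Q·R, ¬P·Q·R, P·Q·R) and OR-ing them characterizes exactly where F=0, so F is the negation of that disjunction.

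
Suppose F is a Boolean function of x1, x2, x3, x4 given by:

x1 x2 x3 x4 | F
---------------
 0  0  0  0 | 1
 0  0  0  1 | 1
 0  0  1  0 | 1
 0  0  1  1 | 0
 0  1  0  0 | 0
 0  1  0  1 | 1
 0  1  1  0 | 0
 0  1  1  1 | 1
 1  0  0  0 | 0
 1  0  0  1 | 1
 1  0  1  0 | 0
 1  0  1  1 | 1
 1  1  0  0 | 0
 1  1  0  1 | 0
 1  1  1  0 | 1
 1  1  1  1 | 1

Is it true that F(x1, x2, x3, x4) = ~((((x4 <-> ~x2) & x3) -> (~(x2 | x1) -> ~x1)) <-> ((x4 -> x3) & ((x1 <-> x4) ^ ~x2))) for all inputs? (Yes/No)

Test each input against both F and the formula:
  x1=0, x2=0, x3=0, x4=0: formula gives 1, F = 1 ✓
  x1=0, x2=0, x3=0, x4=1: formula gives 1, F = 1 ✓
  x1=0, x2=0, x3=1, x4=0: formula gives 1, F = 1 ✓
  x1=0, x2=0, x3=1, x4=1: formula gives 0, F = 0 ✓
  …
  x1=1, x2=1, x3=0, x4=0: formula gives 1, but F = 0 ✗
Row (1,1,0,0) is a counterexample, so the formula is not equivalent to F.

No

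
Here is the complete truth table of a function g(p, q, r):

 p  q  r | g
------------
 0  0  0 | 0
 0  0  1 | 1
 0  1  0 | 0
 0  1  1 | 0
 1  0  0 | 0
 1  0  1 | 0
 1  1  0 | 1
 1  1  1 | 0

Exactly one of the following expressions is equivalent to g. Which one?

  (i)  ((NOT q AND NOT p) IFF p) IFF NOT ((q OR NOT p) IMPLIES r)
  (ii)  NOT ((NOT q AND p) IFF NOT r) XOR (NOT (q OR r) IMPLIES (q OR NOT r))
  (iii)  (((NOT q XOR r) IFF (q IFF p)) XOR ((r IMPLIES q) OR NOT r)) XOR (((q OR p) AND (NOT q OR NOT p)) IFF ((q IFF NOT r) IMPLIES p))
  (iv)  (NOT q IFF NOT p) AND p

(i) fails at (0,1,0): the formula yields 1, g is 0.
(ii) fails at (0,1,1): the formula yields 1, g is 0.
(iv) fails at (0,0,1): the formula yields 0, g is 1.
Only (iii) survives; checking it on all 8 rows confirms it matches g.

iii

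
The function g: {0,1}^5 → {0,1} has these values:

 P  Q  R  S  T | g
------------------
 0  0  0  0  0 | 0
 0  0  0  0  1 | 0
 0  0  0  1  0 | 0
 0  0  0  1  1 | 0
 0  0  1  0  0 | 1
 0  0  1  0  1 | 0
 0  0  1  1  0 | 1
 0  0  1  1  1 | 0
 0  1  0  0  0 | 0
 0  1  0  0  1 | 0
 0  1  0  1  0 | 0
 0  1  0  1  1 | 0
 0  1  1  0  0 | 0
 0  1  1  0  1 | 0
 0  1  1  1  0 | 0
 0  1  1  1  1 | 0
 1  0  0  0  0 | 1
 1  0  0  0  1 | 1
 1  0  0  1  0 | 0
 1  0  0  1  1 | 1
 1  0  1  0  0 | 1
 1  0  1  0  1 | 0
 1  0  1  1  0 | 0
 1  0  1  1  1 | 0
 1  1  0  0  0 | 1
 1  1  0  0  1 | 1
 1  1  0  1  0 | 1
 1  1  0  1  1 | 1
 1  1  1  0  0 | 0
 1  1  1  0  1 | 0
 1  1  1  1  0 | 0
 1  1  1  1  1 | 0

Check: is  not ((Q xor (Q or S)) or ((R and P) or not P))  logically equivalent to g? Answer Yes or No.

No

Check the formula against g row by row:
  P=0, Q=0, R=0, S=0, T=0: formula gives 0, g = 0 ✓
  P=0, Q=0, R=0, S=0, T=1: formula gives 0, g = 0 ✓
  P=0, Q=0, R=0, S=1, T=0: formula gives 0, g = 0 ✓
  P=0, Q=0, R=0, S=1, T=1: formula gives 0, g = 0 ✓
  P=0, Q=0, R=1, S=0, T=0: formula gives 0, but g = 1 ✗
Since they disagree at (0,0,1,0,0), the expression is not a correct formula for g.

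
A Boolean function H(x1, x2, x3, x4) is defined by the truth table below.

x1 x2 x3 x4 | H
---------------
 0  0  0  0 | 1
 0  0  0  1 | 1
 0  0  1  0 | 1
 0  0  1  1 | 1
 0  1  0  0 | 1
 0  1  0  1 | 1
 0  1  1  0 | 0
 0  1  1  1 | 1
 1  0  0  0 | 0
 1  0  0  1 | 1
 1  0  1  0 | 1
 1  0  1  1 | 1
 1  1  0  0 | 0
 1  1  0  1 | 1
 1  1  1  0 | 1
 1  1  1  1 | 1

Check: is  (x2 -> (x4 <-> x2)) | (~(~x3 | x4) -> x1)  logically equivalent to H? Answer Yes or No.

Check the formula against H row by row:
  x1=0, x2=0, x3=0, x4=0: formula gives 1, H = 1 ✓
  x1=0, x2=0, x3=0, x4=1: formula gives 1, H = 1 ✓
  x1=0, x2=0, x3=1, x4=0: formula gives 1, H = 1 ✓
  x1=0, x2=0, x3=1, x4=1: formula gives 1, H = 1 ✓
  …
  x1=1, x2=0, x3=0, x4=0: formula gives 1, but H = 0 ✗
Since they disagree at (1,0,0,0), the expression is not a correct formula for H.

No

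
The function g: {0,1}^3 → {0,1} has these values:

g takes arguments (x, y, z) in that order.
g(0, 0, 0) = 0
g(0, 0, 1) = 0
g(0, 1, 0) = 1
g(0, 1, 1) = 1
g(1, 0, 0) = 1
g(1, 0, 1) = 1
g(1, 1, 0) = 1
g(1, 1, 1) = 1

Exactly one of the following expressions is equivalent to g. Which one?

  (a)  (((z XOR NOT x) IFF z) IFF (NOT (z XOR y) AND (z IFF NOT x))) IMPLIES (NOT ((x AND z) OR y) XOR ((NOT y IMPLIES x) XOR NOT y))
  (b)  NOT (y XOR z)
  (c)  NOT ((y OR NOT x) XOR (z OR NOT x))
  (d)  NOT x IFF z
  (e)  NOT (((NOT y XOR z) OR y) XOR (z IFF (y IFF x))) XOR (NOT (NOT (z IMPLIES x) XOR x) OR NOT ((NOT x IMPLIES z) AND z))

(b): at (0,0,0) it gives 1, but g = 0 — eliminated.
(c): at (0,0,0) it gives 1, but g = 0 — eliminated.
(d): at (0,0,1) it gives 1, but g = 0 — eliminated.
(e): at (0,0,0) it gives 1, but g = 0 — eliminated.
(a) is the remaining candidate, and it agrees with g on all 8 inputs.

a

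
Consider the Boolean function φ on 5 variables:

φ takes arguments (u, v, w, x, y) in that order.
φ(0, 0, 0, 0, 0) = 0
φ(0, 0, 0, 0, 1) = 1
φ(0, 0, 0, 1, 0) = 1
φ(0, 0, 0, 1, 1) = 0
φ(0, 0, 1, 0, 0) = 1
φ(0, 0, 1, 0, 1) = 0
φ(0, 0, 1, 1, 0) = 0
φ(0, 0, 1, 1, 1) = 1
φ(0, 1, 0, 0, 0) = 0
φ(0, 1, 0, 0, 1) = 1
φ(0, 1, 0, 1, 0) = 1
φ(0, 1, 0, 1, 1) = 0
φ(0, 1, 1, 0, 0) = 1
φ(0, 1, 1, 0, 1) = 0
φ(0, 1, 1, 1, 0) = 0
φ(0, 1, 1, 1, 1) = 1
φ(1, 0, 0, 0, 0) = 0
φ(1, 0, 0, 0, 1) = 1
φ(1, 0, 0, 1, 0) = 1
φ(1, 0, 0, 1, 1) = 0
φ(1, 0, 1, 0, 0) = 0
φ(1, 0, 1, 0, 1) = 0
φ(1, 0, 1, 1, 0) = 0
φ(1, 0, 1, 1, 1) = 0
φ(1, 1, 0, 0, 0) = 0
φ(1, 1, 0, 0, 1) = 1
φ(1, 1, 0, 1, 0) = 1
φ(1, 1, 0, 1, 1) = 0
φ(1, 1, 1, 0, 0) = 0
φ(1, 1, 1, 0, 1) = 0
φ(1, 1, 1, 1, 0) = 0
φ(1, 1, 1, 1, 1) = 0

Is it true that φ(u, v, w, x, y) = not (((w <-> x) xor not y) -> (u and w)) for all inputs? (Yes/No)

Yes

Test each input against both φ and the formula:
  u=0, v=0, w=0, x=0, y=0: formula gives 0, φ = 0 ✓
  u=0, v=0, w=0, x=0, y=1: formula gives 1, φ = 1 ✓
  u=0, v=0, w=0, x=1, y=0: formula gives 1, φ = 1 ✓
  u=0, v=0, w=0, x=1, y=1: formula gives 0, φ = 0 ✓
  … (the remaining 28 rows also agree.)
Every row agrees, so the formula is equivalent.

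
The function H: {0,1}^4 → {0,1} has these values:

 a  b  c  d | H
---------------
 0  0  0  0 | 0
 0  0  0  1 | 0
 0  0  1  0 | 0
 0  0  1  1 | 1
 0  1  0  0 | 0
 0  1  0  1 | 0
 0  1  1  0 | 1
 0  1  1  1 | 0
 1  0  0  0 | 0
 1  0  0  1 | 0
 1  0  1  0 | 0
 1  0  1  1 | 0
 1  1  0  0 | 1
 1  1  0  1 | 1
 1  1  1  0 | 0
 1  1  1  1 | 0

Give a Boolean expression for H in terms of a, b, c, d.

H(a, b, c, d) = (((((a' · b') · c) · d) + (((a' · b) · c) · d')) + (((a · b) · c') · d')) + (((a · b) · c') · d)

The 1-rows are (0,0,1,1), (0,1,1,0), (1,1,0,0), (1,1,0,1). Each contributes one minterm — ¬a·¬b·c·d; ¬a·b·c·¬d; a·b·¬c·¬d; a·b·¬c·d — and their disjunction is a sum-of-products form of H.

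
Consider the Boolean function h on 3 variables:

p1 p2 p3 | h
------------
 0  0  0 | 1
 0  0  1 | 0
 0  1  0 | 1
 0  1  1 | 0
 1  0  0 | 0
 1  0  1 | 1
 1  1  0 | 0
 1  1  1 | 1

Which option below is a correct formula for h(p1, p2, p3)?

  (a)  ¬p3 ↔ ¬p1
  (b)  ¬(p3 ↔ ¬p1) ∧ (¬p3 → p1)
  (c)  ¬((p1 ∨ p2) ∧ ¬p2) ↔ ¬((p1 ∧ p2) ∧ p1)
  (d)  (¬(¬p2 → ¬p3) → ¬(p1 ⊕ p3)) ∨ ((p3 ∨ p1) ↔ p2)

a

(b) fails at (0,0,0): the formula yields 0, h is 1.
(c) fails at (0,0,1): the formula yields 1, h is 0.
(d) fails at (0,1,1): the formula yields 1, h is 0.
Only (a) survives; checking it on all 8 rows confirms it matches h.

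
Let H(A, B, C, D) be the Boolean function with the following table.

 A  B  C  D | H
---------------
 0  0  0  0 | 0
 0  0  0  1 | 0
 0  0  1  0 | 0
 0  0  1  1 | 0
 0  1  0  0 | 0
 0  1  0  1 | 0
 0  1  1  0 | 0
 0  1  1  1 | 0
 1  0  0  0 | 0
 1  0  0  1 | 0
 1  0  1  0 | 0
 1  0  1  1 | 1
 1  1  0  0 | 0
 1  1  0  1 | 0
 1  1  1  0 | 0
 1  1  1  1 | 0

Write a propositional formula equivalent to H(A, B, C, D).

H(A, B, C, D) = ((A AND NOT B) AND C) AND D

Only row (1,0,1,1) gives 1. That row's minterm A·¬B·C·D is H directly.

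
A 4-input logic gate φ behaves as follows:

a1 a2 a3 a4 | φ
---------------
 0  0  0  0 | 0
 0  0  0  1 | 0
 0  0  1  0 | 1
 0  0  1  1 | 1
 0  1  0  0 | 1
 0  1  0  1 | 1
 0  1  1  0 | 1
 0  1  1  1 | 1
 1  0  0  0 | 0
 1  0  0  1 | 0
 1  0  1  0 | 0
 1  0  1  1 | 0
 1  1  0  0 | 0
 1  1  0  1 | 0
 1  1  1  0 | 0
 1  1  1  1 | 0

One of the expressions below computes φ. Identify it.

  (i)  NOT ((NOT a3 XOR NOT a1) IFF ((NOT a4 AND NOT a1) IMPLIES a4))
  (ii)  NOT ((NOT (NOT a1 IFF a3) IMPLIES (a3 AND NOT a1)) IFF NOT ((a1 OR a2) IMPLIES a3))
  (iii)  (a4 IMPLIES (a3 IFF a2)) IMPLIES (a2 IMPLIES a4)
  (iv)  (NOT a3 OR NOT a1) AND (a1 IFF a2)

ii

(i) fails at (0,0,0,1): the formula yields 1, φ is 0.
(iii) fails at (0,0,0,0): the formula yields 1, φ is 0.
(iv) fails at (0,0,0,0): the formula yields 1, φ is 0.
That leaves (ii). Evaluating it on every row reproduces the table of φ exactly.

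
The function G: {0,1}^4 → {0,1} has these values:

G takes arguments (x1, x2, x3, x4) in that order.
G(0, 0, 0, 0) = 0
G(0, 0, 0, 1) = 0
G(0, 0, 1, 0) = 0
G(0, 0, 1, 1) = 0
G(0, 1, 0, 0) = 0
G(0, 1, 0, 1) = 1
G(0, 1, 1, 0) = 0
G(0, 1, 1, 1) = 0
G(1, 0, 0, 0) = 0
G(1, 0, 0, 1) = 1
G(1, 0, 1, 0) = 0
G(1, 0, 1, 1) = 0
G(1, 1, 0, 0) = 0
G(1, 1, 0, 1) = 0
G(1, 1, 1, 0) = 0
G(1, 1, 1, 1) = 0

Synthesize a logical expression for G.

Collect the rows where G=1 — (0,1,0,1), (1,0,0,1) — and write one minterm per row: ¬x1·x2·¬x3·x4, x1·¬x2·¬x3·x4. Their union (logical OR) reproduces the table exactly.

G(x1, x2, x3, x4) = (((NOT x1 AND x2) AND NOT x3) AND x4) OR (((x1 AND NOT x2) AND NOT x3) AND x4)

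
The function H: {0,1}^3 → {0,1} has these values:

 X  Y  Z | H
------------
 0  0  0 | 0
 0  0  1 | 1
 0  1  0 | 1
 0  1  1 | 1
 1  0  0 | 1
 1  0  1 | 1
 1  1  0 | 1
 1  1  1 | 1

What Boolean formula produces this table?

The output is 1 whenever at least one input is 1 — the OR of all inputs.

H(X, Y, Z) = (X | Y) | Z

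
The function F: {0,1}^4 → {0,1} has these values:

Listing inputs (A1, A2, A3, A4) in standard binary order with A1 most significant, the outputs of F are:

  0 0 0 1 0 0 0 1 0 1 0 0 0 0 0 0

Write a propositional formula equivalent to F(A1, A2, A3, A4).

F(A1, A2, A3, A4) = ((((A1' · A2') · A3) · A4) + (((A1' · A2) · A3) · A4)) + (((A1 · A2') · A3') · A4)

F=1 on 3 inputs: (0,0,1,1), (0,1,1,1), (1,0,0,1). Reading each as a conjunction of literals (¬A1·¬A2·A3·A4, ¬A1·A2·A3·A4, A1·¬A2·¬A3·A4) and taking the OR gives the canonical DNF.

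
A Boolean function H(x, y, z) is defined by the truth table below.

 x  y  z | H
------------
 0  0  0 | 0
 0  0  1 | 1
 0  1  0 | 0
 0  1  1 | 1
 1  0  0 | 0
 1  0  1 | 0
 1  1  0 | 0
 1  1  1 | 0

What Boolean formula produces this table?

H(x, y, z) = ((~x & ~y) & z) | ((~x & y) & z)

Collect the rows where H=1 — (0,0,1), (0,1,1) — and write one minterm per row: ¬x·¬y·z, ¬x·y·z. Their union (logical OR) reproduces the table exactly.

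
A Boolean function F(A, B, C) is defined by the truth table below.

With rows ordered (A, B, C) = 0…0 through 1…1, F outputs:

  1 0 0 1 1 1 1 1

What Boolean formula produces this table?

F(A, B, C) = ~(((~A & ~B) & C) | ((~A & B) & ~C))

F is 0 on only 2 rows — (0,0,1), (0,1,0). Writing each as a minterm (¬A·¬B·C, ¬A·B·¬C) and OR-ing them characterizes exactly where F=0, so F is the negation of that disjunction.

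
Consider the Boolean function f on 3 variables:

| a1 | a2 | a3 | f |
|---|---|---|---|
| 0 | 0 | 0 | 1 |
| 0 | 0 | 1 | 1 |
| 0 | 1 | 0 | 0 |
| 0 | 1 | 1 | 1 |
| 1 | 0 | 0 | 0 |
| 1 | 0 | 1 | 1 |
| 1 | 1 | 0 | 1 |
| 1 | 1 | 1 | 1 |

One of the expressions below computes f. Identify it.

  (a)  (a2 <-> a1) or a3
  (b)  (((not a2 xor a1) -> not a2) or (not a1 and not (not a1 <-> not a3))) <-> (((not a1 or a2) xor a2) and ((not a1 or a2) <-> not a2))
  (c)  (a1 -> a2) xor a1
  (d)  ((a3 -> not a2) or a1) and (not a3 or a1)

(b) disagrees with f on (0,1,1) (formula → 0, table → 1); rule it out.
(c) disagrees with f on (0,1,0) (formula → 1, table → 0); rule it out.
(d) disagrees with f on (0,0,1) (formula → 0, table → 1); rule it out.
Only (a) survives; checking it on all 8 rows confirms it matches f.

a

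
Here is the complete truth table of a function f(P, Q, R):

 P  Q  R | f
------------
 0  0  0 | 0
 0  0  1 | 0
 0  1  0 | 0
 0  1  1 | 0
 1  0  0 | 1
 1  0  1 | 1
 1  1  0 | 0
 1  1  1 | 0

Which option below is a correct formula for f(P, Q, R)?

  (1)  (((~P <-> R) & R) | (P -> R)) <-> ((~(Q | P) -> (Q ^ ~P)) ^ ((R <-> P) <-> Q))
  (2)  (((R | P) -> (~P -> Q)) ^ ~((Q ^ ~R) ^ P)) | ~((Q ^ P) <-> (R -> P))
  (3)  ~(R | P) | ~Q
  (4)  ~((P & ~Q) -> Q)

4

(1) fails at (0,0,0): the formula yields 1, f is 0.
(2) fails at (0,0,0): the formula yields 1, f is 0.
(3) fails at (0,0,0): the formula yields 1, f is 0.
That leaves (4). Evaluating it on every row reproduces the table of f exactly.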